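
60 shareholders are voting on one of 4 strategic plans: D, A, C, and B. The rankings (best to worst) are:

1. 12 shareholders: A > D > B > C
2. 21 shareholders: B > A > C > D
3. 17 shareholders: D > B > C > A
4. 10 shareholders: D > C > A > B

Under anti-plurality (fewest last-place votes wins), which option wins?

Last-place votes: D 21, A 17, C 12, B 10.
B is ranked last by the fewest voters, so B wins.

B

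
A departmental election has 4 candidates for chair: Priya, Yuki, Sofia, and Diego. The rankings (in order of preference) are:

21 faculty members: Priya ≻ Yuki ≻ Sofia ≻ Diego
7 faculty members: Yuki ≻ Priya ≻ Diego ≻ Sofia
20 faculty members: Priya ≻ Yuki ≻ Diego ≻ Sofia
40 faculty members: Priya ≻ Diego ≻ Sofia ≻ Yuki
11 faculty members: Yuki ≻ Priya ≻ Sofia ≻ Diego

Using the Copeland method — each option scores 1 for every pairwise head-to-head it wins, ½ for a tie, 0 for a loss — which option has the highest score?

Priya

Priya: beats Yuki, Sofia, and Diego → score 3.
Yuki: beats Sofia and Diego; loses to Priya → score 2.
Sofia: loses to Priya, Yuki, and Diego → score 0.
Diego: beats Sofia; loses to Priya and Yuki → score 1.
Priya has the best pairwise record.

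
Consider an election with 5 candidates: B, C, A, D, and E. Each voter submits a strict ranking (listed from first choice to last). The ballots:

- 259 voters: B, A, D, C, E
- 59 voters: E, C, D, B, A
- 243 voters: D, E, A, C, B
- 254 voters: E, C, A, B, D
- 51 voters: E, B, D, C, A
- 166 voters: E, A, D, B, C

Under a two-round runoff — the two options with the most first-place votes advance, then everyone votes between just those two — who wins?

E

Round 1 first-place votes: B 259, C 0, A 0, D 243, E 530.
E and B advance.
Runoff: E is preferred to B by 773 voters; B by 259.
E wins the runoff.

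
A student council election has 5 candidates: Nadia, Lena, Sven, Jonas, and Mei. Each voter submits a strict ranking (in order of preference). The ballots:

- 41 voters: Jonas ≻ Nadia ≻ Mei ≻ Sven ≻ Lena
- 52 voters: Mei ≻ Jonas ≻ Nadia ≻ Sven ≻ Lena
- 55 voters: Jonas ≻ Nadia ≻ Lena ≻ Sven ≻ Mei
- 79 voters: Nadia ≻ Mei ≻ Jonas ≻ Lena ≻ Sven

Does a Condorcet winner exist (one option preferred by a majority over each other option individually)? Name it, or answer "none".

none

Checking pairwise contests:
Jonas beats Nadia 148–79.
Nadia beats Lena 227–0.
Nadia beats Sven 227–0.
Mei beats Jonas 131–96.
Nadia beats Mei 175–52.
Every option loses at least one head-to-head, so there is no Condorcet winner.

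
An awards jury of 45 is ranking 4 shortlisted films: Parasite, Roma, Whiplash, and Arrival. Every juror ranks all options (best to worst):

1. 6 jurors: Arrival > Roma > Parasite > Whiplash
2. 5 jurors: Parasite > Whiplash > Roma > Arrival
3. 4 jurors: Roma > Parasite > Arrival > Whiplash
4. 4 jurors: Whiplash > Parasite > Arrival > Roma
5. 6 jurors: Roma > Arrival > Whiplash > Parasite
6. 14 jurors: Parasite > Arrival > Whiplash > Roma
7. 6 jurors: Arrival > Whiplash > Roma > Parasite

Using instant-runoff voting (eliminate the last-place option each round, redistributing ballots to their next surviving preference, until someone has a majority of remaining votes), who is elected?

Parasite

Round 1: Parasite 19, Roma 10, Whiplash 4, Arrival 12. Eliminate Whiplash.
Round 2: Parasite 23, Roma 10, Arrival 12. Parasite has a majority.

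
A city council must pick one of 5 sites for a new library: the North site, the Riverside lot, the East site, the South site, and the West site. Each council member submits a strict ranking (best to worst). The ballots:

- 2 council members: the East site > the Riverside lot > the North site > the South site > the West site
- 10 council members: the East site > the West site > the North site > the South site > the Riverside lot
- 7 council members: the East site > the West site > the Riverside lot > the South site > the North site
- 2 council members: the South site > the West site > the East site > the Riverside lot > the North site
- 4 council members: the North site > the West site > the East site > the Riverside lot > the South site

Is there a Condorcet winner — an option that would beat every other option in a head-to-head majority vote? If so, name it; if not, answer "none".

the East site vs the North site: 21–4 for the East site.
the East site vs the Riverside lot: 25–0 for the East site.
the East site vs the South site: 23–2 for the East site.
the East site vs the West site: 19–6 for the East site.
the East site beats every other option head-to-head.

the East site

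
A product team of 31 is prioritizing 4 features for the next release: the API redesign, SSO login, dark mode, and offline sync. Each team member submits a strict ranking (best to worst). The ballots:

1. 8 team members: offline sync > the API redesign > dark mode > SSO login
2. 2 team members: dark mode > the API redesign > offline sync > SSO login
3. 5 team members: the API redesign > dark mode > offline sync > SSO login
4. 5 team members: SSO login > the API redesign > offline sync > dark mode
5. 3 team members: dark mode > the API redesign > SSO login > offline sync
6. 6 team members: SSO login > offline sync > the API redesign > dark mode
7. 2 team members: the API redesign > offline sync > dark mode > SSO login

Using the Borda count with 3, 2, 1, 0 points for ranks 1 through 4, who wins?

the API redesign

the API redesign: 8·2 + 2·2 + 5·3 + 5·2 + 3·2 + 6·1 + 2·3 = 63
SSO login: 8·0 + 2·0 + 5·0 + 5·3 + 3·1 + 6·3 + 2·0 = 36
dark mode: 8·1 + 2·3 + 5·2 + 5·0 + 3·3 + 6·0 + 2·1 = 35
offline sync: 8·3 + 2·1 + 5·1 + 5·1 + 3·0 + 6·2 + 2·2 = 52
the API redesign has the highest Borda score (63).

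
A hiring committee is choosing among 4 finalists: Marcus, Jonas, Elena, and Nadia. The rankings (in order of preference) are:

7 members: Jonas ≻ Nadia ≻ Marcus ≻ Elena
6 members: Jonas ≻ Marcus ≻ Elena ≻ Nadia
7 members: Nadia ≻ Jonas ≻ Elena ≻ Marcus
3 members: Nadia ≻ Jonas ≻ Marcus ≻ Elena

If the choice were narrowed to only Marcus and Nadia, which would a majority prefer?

Voters preferring Marcus to Nadia: 6; preferring Nadia to Marcus: 17.
Nadia wins the head-to-head.

Nadia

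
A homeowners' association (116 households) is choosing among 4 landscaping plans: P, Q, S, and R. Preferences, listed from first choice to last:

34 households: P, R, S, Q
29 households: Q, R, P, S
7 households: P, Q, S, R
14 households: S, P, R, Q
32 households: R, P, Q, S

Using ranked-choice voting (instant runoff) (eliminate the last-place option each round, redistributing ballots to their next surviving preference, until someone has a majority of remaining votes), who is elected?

R

Round 1: P 41, Q 29, S 14, R 32. Eliminate S.
Round 2: P 55, Q 29, R 32. Eliminate Q.
Round 3: P 55, R 61. R has a majority.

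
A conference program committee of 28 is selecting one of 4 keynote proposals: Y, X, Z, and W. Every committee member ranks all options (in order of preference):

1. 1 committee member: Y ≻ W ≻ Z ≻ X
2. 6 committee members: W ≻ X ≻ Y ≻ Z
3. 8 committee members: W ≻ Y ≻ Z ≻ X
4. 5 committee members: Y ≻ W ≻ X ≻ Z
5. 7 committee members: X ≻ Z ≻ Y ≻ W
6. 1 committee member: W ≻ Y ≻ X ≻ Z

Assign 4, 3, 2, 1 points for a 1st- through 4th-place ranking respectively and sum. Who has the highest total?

W

Y: 1·4 + 6·2 + 8·3 + 5·4 + 7·2 + 1·3 = 77
X: 1·1 + 6·3 + 8·1 + 5·2 + 7·4 + 1·2 = 67
Z: 1·2 + 6·1 + 8·2 + 5·1 + 7·3 + 1·1 = 51
W: 1·3 + 6·4 + 8·4 + 5·3 + 7·1 + 1·4 = 85
W has the highest Borda score (85).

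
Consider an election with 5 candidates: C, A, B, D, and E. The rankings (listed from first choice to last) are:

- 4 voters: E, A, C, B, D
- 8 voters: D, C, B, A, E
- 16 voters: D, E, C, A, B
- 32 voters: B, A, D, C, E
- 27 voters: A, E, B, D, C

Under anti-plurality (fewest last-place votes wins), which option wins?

Last-place votes: C 27, A 0, B 16, D 4, E 40.
A is ranked last by the fewest voters, so A wins.

A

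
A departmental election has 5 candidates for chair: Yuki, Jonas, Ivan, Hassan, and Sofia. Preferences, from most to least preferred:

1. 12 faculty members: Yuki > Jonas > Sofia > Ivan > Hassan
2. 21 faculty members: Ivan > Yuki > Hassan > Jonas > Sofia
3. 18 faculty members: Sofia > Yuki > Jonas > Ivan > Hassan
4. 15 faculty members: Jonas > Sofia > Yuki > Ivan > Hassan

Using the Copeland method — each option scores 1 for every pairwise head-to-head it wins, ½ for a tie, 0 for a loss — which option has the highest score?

Yuki

Yuki: beats Jonas, Ivan, and Hassan; ties Sofia → score 3.5.
Jonas: beats Ivan, Hassan, and Sofia; loses to Yuki → score 3.
Ivan: beats Hassan; loses to Yuki, Jonas, and Sofia → score 1.
Hassan: loses to Yuki, Jonas, Ivan, and Sofia → score 0.
Sofia: beats Ivan and Hassan; ties Yuki; loses to Jonas → score 2.5.
Yuki has the best pairwise record.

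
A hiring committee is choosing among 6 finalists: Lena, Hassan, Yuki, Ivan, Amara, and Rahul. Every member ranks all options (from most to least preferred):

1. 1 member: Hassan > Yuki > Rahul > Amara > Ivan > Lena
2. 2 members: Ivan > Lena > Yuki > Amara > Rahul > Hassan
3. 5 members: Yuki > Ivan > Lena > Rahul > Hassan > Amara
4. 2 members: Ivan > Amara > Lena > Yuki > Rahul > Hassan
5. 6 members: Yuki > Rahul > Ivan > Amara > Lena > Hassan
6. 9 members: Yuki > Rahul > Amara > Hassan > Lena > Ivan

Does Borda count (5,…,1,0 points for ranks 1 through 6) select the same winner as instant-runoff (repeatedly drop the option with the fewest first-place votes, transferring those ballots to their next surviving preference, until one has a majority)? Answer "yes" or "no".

yes

Borda — scores: Lena 44, Hassan 28, Yuki 114, Ivan 59, Amara 53, Rahul 77. Winner: Yuki.
Instant-runoff — R1 Lena 0, Hassan 1, Yuki 20, Ivan 4, Amara 0, Rahul 0 (Yuki winner). Winner: Yuki.
The two methods agree.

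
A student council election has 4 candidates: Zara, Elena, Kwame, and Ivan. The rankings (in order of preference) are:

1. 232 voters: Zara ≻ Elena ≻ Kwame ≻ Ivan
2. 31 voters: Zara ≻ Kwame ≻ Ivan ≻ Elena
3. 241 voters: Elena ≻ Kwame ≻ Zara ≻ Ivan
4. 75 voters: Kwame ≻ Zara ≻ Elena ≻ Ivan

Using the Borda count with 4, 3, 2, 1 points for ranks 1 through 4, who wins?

Zara: 232·4 + 31·4 + 241·2 + 75·3 = 1759
Elena: 232·3 + 31·1 + 241·4 + 75·2 = 1841
Kwame: 232·2 + 31·3 + 241·3 + 75·4 = 1580
Ivan: 232·1 + 31·2 + 241·1 + 75·1 = 610
Elena has the highest Borda score (1841).

Elena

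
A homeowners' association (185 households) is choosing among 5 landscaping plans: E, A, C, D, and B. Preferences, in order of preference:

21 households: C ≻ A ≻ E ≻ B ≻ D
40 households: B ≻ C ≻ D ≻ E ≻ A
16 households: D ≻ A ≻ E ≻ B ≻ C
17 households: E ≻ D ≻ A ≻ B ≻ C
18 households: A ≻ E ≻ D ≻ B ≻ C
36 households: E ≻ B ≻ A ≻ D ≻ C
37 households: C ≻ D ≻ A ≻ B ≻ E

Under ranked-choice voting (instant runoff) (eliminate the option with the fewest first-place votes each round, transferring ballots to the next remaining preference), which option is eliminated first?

Round 1: E 53, A 18, C 58, D 16, B 40. Eliminate D.

D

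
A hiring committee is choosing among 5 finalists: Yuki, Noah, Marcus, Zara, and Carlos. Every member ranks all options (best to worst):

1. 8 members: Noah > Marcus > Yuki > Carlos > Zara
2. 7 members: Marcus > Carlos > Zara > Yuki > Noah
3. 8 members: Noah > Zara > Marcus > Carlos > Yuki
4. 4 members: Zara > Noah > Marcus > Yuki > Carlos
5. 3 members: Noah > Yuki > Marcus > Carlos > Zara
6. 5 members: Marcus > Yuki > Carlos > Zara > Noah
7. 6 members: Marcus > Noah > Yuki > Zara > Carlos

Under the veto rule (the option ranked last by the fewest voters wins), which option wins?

Last-place votes: Yuki 8, Noah 12, Marcus 0, Zara 11, Carlos 10.
Marcus is ranked last by the fewest voters, so Marcus wins.

Marcus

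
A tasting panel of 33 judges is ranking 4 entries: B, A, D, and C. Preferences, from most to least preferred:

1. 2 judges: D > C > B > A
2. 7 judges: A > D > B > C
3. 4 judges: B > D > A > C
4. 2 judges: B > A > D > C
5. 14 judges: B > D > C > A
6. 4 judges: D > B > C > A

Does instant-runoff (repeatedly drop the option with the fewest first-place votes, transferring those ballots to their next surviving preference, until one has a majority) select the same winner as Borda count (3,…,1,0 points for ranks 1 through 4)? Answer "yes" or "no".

Instant-runoff — R1 B 20, A 7, D 6, C 0 (B winner). Winner: B.
Borda — scores: B 77, A 29, D 70, C 22. Winner: B.
The two methods agree.

yes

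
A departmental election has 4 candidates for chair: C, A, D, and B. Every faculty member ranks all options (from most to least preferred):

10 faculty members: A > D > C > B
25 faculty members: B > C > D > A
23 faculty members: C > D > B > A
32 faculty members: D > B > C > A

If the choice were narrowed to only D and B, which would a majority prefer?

Voters preferring D to B: 65; preferring B to D: 25.
D wins the head-to-head.

D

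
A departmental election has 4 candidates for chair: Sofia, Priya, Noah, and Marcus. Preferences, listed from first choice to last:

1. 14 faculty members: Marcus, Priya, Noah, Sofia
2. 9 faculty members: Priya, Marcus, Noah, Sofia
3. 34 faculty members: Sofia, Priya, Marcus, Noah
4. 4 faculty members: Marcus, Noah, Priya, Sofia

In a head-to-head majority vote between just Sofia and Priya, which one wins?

Sofia

Voters preferring Sofia to Priya: 34; preferring Priya to Sofia: 27.
Sofia wins the head-to-head.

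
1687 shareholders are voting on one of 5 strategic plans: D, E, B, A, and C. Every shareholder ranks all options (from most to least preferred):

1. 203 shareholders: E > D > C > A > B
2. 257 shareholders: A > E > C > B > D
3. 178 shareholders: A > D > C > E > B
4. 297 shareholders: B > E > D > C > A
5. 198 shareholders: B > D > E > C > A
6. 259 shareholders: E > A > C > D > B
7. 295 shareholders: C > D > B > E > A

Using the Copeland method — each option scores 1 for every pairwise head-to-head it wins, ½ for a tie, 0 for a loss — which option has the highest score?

E

D: beats B, A, and C; loses to E → score 3.
E: beats D, B, A, and C → score 4.
B: loses to D, E, A, and C → score 0.
A: beats B; loses to D, E, and C → score 1.
C: beats B and A; loses to D and E → score 2.
E has the best pairwise record.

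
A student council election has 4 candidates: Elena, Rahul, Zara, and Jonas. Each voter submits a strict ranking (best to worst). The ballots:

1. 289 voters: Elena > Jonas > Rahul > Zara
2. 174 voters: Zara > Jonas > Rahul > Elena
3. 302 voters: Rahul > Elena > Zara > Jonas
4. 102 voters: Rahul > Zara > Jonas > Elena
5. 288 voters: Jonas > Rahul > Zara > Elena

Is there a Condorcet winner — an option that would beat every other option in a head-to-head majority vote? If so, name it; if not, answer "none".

none

Checking pairwise contests:
Rahul beats Elena 866–289.
Jonas beats Rahul 751–404.
Elena beats Zara 591–564.
Elena beats Jonas 591–564.
Every option loses at least one head-to-head, so there is no Condorcet winner.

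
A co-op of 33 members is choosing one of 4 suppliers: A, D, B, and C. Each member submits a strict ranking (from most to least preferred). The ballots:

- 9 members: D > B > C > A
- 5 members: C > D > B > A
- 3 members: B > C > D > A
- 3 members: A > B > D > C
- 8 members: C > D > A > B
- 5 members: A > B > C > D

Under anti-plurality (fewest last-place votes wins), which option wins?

C

Last-place votes: A 17, D 5, B 8, C 3.
C is ranked last by the fewest voters, so C wins.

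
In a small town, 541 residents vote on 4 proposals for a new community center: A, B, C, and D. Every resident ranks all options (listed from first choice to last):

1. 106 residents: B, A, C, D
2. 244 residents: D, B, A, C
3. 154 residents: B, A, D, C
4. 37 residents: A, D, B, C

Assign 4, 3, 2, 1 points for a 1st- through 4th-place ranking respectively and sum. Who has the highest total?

A: 106·3 + 244·2 + 154·3 + 37·4 = 1416
B: 106·4 + 244·3 + 154·4 + 37·2 = 1846
C: 106·2 + 244·1 + 154·1 + 37·1 = 647
D: 106·1 + 244·4 + 154·2 + 37·3 = 1501
B has the highest Borda score (1846).

B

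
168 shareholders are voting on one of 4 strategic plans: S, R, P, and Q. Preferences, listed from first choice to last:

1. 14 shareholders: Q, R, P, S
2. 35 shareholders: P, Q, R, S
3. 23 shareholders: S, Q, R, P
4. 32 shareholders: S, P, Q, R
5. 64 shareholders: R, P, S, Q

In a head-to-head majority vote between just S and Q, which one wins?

S

Voters preferring S to Q: 119; preferring Q to S: 49.
S wins the head-to-head.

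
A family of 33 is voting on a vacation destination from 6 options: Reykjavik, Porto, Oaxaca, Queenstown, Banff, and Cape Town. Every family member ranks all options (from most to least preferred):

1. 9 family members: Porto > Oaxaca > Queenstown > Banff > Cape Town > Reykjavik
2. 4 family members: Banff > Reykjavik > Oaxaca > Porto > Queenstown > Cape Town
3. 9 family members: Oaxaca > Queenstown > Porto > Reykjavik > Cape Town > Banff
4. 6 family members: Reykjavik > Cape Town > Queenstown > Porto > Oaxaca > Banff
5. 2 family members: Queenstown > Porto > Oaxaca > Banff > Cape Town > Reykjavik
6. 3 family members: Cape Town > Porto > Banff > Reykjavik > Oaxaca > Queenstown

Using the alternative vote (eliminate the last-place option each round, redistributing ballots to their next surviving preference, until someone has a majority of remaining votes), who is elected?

Porto

Round 1: Reykjavik 6, Porto 9, Oaxaca 9, Queenstown 2, Banff 4, Cape Town 3. Eliminate Queenstown.
Round 2: Reykjavik 6, Porto 11, Oaxaca 9, Banff 4, Cape Town 3. Eliminate Cape Town.
Round 3: Reykjavik 6, Porto 14, Oaxaca 9, Banff 4. Eliminate Banff.
Round 4: Reykjavik 10, Porto 14, Oaxaca 9. Eliminate Oaxaca.
Round 5: Reykjavik 10, Porto 23. Porto has a majority.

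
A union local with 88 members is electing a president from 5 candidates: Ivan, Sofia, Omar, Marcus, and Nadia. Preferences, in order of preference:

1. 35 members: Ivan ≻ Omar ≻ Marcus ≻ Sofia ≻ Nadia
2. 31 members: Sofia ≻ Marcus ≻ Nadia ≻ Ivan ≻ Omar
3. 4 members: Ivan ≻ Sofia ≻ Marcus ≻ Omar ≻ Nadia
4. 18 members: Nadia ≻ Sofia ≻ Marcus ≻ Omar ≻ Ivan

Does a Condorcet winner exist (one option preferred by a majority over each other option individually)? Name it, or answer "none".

Sofia vs Ivan: 49–39 for Sofia.
Sofia vs Omar: 53–35 for Sofia.
Sofia vs Marcus: 53–35 for Sofia.
Sofia vs Nadia: 70–18 for Sofia.
Sofia beats every other option head-to-head.

Sofia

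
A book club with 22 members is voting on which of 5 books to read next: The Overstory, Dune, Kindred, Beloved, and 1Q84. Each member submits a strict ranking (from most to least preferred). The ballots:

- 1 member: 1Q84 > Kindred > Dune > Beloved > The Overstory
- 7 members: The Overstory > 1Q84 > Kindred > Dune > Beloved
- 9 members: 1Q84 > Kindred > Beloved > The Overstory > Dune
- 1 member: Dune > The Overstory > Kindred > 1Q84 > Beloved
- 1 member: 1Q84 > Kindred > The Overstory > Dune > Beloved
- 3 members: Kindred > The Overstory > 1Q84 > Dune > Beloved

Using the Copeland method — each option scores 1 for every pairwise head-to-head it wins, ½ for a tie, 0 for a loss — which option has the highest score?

The Overstory: beats Dune and Beloved; ties 1Q84; loses to Kindred → score 2.5.
Dune: beats Beloved; loses to The Overstory, Kindred, and 1Q84 → score 1.
Kindred: beats The Overstory, Dune, and Beloved; loses to 1Q84 → score 3.
Beloved: loses to The Overstory, Dune, Kindred, and 1Q84 → score 0.
1Q84: beats Dune, Kindred, and Beloved; ties The Overstory → score 3.5.
1Q84 has the best pairwise record.

1Q84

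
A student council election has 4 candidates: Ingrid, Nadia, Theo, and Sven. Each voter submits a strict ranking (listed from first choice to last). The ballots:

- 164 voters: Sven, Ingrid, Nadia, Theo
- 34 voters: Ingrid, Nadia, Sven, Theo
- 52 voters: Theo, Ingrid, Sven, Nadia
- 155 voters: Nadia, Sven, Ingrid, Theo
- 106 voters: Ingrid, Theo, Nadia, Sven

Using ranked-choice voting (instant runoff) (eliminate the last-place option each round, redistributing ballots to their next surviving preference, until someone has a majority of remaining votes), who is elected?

Round 1: Ingrid 140, Nadia 155, Theo 52, Sven 164. Eliminate Theo.
Round 2: Ingrid 192, Nadia 155, Sven 164. Eliminate Nadia.
Round 3: Ingrid 192, Sven 319. Sven has a majority.

Sven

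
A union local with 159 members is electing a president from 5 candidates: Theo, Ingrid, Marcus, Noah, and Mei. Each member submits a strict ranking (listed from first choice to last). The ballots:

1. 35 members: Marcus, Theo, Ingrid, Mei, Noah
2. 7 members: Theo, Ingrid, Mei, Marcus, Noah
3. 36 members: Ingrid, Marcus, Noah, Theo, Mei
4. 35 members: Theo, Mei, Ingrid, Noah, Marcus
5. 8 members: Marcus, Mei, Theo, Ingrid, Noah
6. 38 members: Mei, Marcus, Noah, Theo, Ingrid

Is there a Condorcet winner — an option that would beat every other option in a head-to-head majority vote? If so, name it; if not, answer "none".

none

Checking pairwise contests:
Marcus beats Theo 117–42.
Theo beats Ingrid 123–36.
Mei beats Marcus 80–79.
Theo beats Noah 85–74.
Theo beats Mei 113–46.
Every option loses at least one head-to-head, so there is no Condorcet winner.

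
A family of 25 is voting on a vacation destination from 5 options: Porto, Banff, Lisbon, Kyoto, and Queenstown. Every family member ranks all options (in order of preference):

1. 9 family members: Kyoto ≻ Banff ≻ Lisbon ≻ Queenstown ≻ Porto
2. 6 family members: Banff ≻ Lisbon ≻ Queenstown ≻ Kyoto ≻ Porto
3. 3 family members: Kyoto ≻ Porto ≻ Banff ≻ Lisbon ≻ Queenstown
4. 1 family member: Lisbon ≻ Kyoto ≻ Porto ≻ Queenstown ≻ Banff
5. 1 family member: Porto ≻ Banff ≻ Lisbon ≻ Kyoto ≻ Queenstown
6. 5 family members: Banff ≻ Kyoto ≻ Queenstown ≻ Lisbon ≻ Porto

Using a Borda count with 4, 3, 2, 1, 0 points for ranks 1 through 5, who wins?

Banff

Porto: 9·0 + 6·0 + 3·3 + 1·2 + 1·4 + 5·0 = 15
Banff: 9·3 + 6·4 + 3·2 + 1·0 + 1·3 + 5·4 = 80
Lisbon: 9·2 + 6·3 + 3·1 + 1·4 + 1·2 + 5·1 = 50
Kyoto: 9·4 + 6·1 + 3·4 + 1·3 + 1·1 + 5·3 = 73
Queenstown: 9·1 + 6·2 + 3·0 + 1·1 + 1·0 + 5·2 = 32
Banff has the highest Borda score (80).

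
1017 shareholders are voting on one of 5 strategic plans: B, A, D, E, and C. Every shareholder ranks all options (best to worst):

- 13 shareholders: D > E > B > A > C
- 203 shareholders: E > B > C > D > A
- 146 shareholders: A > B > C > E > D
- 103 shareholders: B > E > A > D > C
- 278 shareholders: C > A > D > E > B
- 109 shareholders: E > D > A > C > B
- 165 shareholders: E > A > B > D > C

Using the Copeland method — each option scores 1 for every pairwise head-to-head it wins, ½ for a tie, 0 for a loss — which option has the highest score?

B: beats D and C; loses to A and E → score 2.
A: beats B, D, and C; loses to E → score 3.
D: loses to B, A, E, and C → score 0.
E: beats B, A, D, and C → score 4.
C: beats D; loses to B, A, and E → score 1.
E has the best pairwise record.

E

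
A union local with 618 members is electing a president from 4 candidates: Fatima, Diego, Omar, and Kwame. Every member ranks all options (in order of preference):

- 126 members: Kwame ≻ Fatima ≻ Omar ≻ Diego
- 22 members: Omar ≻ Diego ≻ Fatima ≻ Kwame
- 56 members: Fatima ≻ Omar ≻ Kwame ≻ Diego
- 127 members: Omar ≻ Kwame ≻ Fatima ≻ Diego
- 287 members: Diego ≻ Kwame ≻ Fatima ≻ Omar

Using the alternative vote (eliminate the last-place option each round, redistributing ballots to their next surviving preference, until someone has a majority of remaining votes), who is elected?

Round 1: Fatima 56, Diego 287, Omar 149, Kwame 126. Eliminate Fatima.
Round 2: Diego 287, Omar 205, Kwame 126. Eliminate Kwame.
Round 3: Diego 287, Omar 331. Omar has a majority.

Omar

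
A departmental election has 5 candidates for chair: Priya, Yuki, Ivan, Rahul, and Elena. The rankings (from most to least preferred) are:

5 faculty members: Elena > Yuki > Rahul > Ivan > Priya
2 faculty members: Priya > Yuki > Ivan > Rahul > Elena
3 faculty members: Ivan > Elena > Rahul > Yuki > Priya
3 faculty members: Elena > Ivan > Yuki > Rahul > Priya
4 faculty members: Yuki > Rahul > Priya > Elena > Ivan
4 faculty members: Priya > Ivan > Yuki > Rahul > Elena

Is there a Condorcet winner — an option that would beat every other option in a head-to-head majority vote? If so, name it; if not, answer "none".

Elena vs Priya: 11–10 for Elena.
Elena vs Yuki: 11–10 for Elena.
Elena vs Ivan: 12–9 for Elena.
Elena vs Rahul: 11–10 for Elena.
Elena beats every other option head-to-head.

Elena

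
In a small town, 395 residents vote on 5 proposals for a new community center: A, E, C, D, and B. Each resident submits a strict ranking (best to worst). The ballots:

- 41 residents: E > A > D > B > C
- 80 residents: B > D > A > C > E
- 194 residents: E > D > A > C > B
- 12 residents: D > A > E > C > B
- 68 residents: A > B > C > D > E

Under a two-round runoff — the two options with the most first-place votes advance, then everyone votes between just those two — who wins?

E

Round 1 first-place votes: A 68, E 235, C 0, D 12, B 80.
E and B advance.
Runoff: E is preferred to B by 247 voters; B by 148.
E wins the runoff.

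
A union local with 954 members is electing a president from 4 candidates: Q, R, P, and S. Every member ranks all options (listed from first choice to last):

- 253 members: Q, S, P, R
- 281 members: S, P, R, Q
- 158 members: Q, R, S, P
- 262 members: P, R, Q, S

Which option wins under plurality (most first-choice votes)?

First-place votes: Q 411, R 0, P 262, S 281.
Q has the most first-place votes.

Q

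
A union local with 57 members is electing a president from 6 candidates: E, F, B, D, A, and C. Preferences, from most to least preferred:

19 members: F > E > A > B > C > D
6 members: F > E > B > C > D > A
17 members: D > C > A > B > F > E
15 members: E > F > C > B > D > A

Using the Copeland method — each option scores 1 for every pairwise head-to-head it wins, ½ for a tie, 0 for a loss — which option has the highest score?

E: beats B, D, A, and C; loses to F → score 4.
F: beats E, B, D, A, and C → score 5.
B: beats D; loses to E, F, A, and C → score 1.
D: beats A; loses to E, F, B, and C → score 1.
A: beats B; loses to E, F, D, and C → score 1.
C: beats B, D, and A; loses to E and F → score 3.
F has the best pairwise record.

F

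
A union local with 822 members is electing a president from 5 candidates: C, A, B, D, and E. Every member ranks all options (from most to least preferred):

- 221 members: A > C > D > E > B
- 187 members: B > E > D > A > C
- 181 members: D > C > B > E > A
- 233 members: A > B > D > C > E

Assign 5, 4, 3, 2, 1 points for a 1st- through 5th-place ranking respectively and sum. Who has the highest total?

D

C: 221·4 + 187·1 + 181·4 + 233·2 = 2261
A: 221·5 + 187·2 + 181·1 + 233·5 = 2825
B: 221·1 + 187·5 + 181·3 + 233·4 = 2631
D: 221·3 + 187·3 + 181·5 + 233·3 = 2828
E: 221·2 + 187·4 + 181·2 + 233·1 = 1785
D has the highest Borda score (2828).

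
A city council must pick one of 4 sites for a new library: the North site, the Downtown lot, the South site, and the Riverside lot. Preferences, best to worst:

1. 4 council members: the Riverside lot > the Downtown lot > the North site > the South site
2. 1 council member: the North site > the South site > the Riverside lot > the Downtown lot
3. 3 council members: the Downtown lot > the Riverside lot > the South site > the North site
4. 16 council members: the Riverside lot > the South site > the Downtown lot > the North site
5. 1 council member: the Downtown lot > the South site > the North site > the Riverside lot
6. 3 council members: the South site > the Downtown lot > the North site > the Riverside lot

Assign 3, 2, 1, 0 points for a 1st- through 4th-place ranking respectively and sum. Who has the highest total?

the North site: 4·1 + 1·3 + 3·0 + 16·0 + 1·1 + 3·1 = 11
the Downtown lot: 4·2 + 1·0 + 3·3 + 16·1 + 1·3 + 3·2 = 42
the South site: 4·0 + 1·2 + 3·1 + 16·2 + 1·2 + 3·3 = 48
the Riverside lot: 4·3 + 1·1 + 3·2 + 16·3 + 1·0 + 3·0 = 67
the Riverside lot has the highest Borda score (67).

the Riverside lot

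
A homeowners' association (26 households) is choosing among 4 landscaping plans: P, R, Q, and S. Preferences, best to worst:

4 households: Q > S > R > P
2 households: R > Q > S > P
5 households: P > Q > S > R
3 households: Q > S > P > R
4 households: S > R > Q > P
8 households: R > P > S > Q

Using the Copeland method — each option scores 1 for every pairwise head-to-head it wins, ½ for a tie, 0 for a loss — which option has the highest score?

P: ties Q and S; loses to R → score 1.
R: beats P and Q; loses to S → score 2.
Q: beats S; ties P; loses to R → score 1.5.
S: beats R; ties P; loses to Q → score 1.5.
R has the best pairwise record.

R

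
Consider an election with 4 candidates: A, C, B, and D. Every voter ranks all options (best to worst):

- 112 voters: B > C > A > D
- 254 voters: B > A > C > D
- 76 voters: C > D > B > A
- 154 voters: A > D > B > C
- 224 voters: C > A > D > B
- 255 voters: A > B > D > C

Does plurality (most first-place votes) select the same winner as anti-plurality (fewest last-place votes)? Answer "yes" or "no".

Plurality — first-place votes: A 409, C 300, B 366, D 0. Winner: A.
Anti-plurality — last-place votes: A 76, C 409, B 224, D 366. Winner: A.
The two methods agree.

yes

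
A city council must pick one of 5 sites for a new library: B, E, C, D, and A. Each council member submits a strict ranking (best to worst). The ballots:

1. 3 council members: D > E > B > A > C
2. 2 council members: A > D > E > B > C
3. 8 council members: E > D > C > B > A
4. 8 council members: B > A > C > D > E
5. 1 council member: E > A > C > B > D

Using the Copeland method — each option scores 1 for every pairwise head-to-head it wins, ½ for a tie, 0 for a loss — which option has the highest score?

D

B: beats C and A; loses to E and D → score 2.
E: beats B, C, and A; loses to D → score 3.
C: loses to B, E, D, and A → score 0.
D: beats B, E, and C; ties A → score 3.5.
A: beats C; ties D; loses to B and E → score 1.5.
D has the best pairwise record.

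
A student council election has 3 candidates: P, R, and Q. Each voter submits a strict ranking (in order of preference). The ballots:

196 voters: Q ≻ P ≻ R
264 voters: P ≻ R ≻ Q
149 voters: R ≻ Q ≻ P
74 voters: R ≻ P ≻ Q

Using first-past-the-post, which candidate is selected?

First-place votes: P 264, R 223, Q 196.
P has the most first-place votes.

P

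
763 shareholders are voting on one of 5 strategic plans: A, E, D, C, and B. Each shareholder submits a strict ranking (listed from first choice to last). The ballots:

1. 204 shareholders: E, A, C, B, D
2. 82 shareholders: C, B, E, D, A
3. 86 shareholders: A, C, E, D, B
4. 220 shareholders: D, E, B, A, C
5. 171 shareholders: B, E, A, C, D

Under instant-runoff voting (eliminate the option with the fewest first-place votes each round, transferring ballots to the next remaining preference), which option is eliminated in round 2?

A

Round 1: A 86, E 204, D 220, C 82, B 171. Eliminate C.
Round 2: A 86, E 204, D 220, B 253. Eliminate A.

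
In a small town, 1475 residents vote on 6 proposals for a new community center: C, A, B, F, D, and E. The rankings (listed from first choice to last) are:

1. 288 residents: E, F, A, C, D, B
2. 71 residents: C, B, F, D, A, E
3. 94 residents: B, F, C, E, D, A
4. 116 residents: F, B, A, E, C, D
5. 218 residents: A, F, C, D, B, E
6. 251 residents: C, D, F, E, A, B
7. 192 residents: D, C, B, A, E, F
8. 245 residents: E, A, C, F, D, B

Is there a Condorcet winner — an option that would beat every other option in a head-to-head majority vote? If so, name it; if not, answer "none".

Checking pairwise contests:
A beats C 867–608.
F beats A 820–655.
C beats B 1265–210.
C beats F 759–716.
C beats D 1283–192.
C beats E 826–649.
Every option loses at least one head-to-head, so there is no Condorcet winner.

none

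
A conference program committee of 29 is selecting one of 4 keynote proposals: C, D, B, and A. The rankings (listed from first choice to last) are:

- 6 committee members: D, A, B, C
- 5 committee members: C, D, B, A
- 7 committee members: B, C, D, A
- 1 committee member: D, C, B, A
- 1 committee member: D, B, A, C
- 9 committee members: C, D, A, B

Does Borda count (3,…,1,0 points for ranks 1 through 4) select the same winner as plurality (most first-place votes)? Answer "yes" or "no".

Borda — scores: C 58, D 59, B 35, A 22. Winner: D.
Plurality — first-place votes: C 14, D 8, B 7, A 0. Winner: C.
The two methods disagree.

no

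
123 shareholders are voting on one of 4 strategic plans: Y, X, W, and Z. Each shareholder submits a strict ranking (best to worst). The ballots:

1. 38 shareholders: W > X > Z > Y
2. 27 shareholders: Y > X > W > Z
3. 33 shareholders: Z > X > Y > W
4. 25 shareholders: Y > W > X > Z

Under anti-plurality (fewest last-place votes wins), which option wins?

Last-place votes: Y 38, X 0, W 33, Z 52.
X is ranked last by the fewest voters, so X wins.

X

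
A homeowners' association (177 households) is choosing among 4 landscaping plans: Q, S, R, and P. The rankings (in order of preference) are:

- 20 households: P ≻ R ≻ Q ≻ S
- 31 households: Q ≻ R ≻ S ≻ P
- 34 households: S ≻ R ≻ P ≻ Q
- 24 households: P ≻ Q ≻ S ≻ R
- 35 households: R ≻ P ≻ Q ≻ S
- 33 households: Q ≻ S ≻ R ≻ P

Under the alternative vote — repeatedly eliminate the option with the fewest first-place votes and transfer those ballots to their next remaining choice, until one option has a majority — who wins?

Round 1: Q 64, S 34, R 35, P 44. Eliminate S.
Round 2: Q 64, R 69, P 44. Eliminate P.
Round 3: Q 88, R 89. R has a majority.

R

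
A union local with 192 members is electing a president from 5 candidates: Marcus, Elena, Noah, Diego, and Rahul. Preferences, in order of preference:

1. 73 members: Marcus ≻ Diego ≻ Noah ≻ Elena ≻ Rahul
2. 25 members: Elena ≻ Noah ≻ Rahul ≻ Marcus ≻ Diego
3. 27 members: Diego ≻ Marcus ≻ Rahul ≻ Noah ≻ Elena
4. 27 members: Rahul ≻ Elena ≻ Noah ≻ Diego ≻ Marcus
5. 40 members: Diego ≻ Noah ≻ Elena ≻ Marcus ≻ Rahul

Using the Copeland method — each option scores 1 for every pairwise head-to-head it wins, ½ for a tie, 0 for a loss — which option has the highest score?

Marcus: beats Elena, Noah, Diego, and Rahul → score 4.
Elena: beats Rahul; loses to Marcus, Noah, and Diego → score 1.
Noah: beats Elena and Rahul; loses to Marcus and Diego → score 2.
Diego: beats Elena, Noah, and Rahul; loses to Marcus → score 3.
Rahul: loses to Marcus, Elena, Noah, and Diego → score 0.
Marcus has the best pairwise record.

Marcus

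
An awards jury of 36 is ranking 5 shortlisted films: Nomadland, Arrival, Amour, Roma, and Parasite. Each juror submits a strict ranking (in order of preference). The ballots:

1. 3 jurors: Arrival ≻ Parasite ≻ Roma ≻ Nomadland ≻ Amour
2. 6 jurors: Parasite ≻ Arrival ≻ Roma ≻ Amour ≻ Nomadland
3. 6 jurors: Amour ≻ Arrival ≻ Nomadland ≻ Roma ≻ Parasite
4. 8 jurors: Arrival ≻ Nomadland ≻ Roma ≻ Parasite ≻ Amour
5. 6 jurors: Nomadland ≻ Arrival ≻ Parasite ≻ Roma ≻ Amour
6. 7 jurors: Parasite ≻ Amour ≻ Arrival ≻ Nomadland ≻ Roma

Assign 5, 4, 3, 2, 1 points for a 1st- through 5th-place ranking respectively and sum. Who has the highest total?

Arrival

Nomadland: 3·2 + 6·1 + 6·3 + 8·4 + 6·5 + 7·2 = 106
Arrival: 3·5 + 6·4 + 6·4 + 8·5 + 6·4 + 7·3 = 148
Amour: 3·1 + 6·2 + 6·5 + 8·1 + 6·1 + 7·4 = 87
Roma: 3·3 + 6·3 + 6·2 + 8·3 + 6·2 + 7·1 = 82
Parasite: 3·4 + 6·5 + 6·1 + 8·2 + 6·3 + 7·5 = 117
Arrival has the highest Borda score (148).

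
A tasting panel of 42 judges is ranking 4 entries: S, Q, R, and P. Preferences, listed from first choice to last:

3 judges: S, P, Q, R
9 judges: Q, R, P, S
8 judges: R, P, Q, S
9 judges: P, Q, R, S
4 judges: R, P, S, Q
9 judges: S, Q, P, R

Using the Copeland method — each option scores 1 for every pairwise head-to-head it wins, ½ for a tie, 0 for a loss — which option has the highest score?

S: loses to Q, R, and P → score 0.
Q: beats S and R; loses to P → score 2.
R: beats S; ties P; loses to Q → score 1.5.
P: beats S and Q; ties R → score 2.5.
P has the best pairwise record.

P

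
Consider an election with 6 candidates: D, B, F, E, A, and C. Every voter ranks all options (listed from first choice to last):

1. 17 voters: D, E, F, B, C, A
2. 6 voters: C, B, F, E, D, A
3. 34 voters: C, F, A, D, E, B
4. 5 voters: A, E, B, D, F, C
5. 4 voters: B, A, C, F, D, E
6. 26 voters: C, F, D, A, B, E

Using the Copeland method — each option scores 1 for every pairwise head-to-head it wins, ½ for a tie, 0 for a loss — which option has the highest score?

C

D: beats B, E, and A; loses to F and C → score 3.
B: loses to D, F, E, A, and C → score 0.
F: beats D, B, E, and A; loses to C → score 4.
E: beats B; loses to D, F, A, and C → score 1.
A: beats B and E; loses to D, F, and C → score 2.
C: beats D, B, F, E, and A → score 5.
C has the best pairwise record.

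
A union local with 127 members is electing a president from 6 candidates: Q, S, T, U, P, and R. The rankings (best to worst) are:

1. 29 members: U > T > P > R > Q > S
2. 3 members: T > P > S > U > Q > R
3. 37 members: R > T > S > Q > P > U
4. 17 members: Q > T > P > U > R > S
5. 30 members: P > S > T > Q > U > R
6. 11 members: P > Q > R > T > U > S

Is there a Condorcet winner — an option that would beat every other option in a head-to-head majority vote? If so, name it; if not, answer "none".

T

T vs Q: 99–28 for T.
T vs S: 97–30 for T.
T vs U: 98–29 for T.
T vs P: 86–41 for T.
T vs R: 79–48 for T.
T beats every other option head-to-head.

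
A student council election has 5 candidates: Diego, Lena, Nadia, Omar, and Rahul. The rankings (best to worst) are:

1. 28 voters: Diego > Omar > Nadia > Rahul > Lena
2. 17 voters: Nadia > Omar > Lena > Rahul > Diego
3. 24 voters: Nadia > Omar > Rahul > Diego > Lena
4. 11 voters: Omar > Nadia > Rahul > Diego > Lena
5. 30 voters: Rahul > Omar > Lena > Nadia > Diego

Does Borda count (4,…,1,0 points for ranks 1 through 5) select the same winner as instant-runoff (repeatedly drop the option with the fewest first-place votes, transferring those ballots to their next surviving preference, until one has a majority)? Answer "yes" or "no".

no

Borda — scores: Diego 147, Lena 94, Nadia 283, Omar 341, Rahul 235. Winner: Omar.
Instant-runoff — R1 Diego 28, Lena 0, Nadia 41, Omar 11, Rahul 30 (Lena out); R2 Diego 28, Nadia 41, Omar 11, Rahul 30 (Omar out); R3 Diego 28, Nadia 52, Rahul 30 (Diego out); R4 Nadia 80, Rahul 30 (Nadia winner). Winner: Nadia.
The two methods disagree.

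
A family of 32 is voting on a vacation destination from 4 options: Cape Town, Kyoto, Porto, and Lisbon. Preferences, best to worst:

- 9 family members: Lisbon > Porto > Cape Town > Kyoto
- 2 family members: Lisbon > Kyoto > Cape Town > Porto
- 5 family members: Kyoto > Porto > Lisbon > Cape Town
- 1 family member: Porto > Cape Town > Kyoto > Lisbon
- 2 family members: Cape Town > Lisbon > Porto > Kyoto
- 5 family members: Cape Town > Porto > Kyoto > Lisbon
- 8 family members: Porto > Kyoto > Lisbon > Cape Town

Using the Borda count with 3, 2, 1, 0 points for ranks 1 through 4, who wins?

Porto

Cape Town: 9·1 + 2·1 + 5·0 + 1·2 + 2·3 + 5·3 + 8·0 = 34
Kyoto: 9·0 + 2·2 + 5·3 + 1·1 + 2·0 + 5·1 + 8·2 = 41
Porto: 9·2 + 2·0 + 5·2 + 1·3 + 2·1 + 5·2 + 8·3 = 67
Lisbon: 9·3 + 2·3 + 5·1 + 1·0 + 2·2 + 5·0 + 8·1 = 50
Porto has the highest Borda score (67).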